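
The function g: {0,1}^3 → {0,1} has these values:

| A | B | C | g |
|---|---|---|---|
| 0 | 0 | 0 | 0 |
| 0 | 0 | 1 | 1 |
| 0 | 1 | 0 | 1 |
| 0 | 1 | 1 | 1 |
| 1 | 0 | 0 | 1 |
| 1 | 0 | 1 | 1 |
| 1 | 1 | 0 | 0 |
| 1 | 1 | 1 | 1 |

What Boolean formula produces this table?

The 0-rows are (0,0,0), (1,1,0). Take each as a conjunction (¬A·¬B·¬C, A·B·¬C), form their disjunction, and complement — that gives a formula that is 1 everywhere g is.

g(A, B, C) = NOT (((NOT A AND NOT B) AND NOT C) OR ((A AND B) AND NOT C))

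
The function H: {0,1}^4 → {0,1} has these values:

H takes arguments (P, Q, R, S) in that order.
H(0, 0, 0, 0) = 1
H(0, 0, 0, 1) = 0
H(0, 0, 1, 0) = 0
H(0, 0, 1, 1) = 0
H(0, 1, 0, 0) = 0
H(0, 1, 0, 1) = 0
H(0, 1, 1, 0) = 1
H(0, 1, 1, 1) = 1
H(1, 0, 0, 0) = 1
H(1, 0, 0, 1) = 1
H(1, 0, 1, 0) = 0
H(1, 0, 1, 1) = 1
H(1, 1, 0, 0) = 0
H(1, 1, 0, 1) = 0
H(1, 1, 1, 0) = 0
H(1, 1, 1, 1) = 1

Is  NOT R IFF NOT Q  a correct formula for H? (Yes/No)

Evaluate NOT R IFF NOT Q on each row and compare to H:
  P=0, Q=0, R=0, S=0: formula gives 1, H = 1 ✓
  P=0, Q=0, R=0, S=1: formula gives 1, but H = 0 ✗
Since they disagree at (0,0,0,1), the expression is not a correct formula for H.

No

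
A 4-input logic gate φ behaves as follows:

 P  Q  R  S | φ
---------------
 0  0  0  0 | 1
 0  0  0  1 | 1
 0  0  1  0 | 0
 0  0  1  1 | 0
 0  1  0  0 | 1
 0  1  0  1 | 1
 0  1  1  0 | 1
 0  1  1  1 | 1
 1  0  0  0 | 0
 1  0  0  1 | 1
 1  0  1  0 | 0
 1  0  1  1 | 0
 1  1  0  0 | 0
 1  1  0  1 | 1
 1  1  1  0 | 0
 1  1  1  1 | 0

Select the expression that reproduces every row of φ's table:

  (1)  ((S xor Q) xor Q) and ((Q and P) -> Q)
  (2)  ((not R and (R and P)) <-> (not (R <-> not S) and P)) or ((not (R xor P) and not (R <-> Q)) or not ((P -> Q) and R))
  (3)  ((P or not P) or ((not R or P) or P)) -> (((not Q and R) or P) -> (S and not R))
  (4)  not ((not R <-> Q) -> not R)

3

(1) disagrees with φ on (0,0,0,0) (formula → 0, table → 1); rule it out.
(2) disagrees with φ on (0,0,1,0) (formula → 1, table → 0); rule it out.
(4) disagrees with φ on (0,0,0,0) (formula → 0, table → 1); rule it out.
(3) is the remaining candidate, and it agrees with φ on all 16 inputs.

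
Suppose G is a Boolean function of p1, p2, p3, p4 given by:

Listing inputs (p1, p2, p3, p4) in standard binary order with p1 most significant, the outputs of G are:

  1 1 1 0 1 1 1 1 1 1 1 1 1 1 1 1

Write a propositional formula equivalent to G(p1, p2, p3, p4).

G(p1, p2, p3, p4) = (((p1' · p2') · p3) · p4)'

G is 0 on exactly one input, (0,0,1,1), whose minterm is ¬p1·¬p2·p3·p4. So G is the negation of that single conjunction.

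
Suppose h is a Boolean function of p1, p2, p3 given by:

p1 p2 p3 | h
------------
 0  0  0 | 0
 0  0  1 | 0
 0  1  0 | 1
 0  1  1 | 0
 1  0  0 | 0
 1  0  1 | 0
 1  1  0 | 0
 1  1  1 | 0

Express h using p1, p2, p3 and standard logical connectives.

h(p1, p2, p3) = (¬p1 ∧ p2) ∧ ¬p3

Only row (0,1,0) gives 1. That row's minterm ¬p1·p2·¬p3 is h directly.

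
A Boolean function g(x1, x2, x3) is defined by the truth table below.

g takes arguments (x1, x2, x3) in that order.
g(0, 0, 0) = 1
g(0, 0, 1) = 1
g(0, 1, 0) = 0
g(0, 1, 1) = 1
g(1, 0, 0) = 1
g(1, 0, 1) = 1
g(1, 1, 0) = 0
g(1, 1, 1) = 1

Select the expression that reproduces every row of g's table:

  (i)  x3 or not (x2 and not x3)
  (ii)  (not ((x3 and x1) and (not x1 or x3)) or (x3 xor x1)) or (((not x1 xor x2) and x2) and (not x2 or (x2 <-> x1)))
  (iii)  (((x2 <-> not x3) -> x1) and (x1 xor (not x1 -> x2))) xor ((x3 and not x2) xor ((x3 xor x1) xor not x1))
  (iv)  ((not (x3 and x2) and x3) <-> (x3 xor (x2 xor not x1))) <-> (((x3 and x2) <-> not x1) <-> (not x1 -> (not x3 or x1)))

i

(ii): at (0,1,0) it gives 1, but g = 0 — eliminated.
(iii): at (0,1,0) it gives 1, but g = 0 — eliminated.
(iv): at (0,0,1) it gives 0, but g = 1 — eliminated.
That leaves (i). Evaluating it on every row reproduces the table of g exactly.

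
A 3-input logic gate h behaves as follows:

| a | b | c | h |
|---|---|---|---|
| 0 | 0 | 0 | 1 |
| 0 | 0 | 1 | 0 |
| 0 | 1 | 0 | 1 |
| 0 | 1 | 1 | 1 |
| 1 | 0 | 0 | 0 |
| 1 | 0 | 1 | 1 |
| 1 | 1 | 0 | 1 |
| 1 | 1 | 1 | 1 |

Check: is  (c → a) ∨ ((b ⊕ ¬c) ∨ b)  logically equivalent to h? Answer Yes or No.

Test each input against both h and the formula:
  a=0, b=0, c=0: formula gives 1, h = 1 ✓
  a=0, b=0, c=1: formula gives 0, h = 0 ✓
  a=0, b=1, c=0: formula gives 1, h = 1 ✓
  a=0, b=1, c=1: formula gives 1, h = 1 ✓
  a=1, b=0, c=0: formula gives 1, but h = 0 ✗
Row (1,0,0) is a counterexample, so the formula is not equivalent to h.

No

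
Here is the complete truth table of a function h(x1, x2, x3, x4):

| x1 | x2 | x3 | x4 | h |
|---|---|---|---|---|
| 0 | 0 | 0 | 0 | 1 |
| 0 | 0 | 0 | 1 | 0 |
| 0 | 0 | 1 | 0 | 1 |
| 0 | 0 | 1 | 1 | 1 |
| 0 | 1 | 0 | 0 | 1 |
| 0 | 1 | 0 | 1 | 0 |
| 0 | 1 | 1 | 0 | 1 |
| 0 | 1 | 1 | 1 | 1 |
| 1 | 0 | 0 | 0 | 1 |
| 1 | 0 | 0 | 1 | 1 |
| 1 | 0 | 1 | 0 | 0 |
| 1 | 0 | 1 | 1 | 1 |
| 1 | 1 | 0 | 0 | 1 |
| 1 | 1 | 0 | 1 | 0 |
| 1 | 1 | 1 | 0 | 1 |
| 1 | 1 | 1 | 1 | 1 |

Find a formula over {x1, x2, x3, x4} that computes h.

h(x1, x2, x3, x4) = not ((((((not x1 and not x2) and not x3) and x4) or (((not x1 and x2) and not x3) and x4)) or (((x1 and not x2) and x3) and not x4)) or (((x1 and x2) and not x3) and x4))

There are just 4 zero rows: (0,0,0,1), (0,1,0,1), (1,0,1,0), (1,1,0,1). Their minterms are ¬x1·¬x2·¬x3·x4, ¬x1·x2·¬x3·x4, x1·¬x2·x3·¬x4, x1·x2·¬x3·x4; the OR of those covers precisely the 0-outputs, and negating it yields h.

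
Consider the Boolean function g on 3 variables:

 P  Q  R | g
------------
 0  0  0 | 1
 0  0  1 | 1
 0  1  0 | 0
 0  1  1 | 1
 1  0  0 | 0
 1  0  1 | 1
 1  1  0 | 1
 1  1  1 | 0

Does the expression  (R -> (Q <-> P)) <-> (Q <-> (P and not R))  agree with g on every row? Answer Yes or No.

Test each input against both g and the formula:
  P=0, Q=0, R=0: formula gives 1, g = 1 ✓
  P=0, Q=0, R=1: formula gives 1, g = 1 ✓
  P=0, Q=1, R=0: formula gives 0, g = 0 ✓
  P=0, Q=1, R=1: formula gives 1, g = 1 ✓
  P=1, Q=0, R=0: formula gives 0, g = 0 ✓
  P=1, Q=0, R=1: formula gives 0, but g = 1 ✗
Row (1,0,1) is a counterexample, so the formula is not equivalent to g.

No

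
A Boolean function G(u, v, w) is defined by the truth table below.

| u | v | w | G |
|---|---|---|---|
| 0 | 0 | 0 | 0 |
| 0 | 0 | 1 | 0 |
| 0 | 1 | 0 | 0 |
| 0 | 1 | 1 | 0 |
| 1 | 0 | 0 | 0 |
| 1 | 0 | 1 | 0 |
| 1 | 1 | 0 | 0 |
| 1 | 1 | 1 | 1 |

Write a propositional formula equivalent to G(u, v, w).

The output is 1 only when every input is 1 — the AND of all inputs.

G(u, v, w) = (u and v) and w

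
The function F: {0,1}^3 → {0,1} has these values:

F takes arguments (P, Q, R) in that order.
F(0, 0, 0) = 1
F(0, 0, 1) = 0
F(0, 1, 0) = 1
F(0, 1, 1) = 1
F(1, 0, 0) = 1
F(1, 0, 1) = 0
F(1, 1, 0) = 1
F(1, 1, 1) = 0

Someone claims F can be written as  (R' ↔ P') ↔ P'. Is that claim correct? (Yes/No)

No

Test each input against both F and the formula:
  P=0, Q=0, R=0: formula gives 1, F = 1 ✓
  P=0, Q=0, R=1: formula gives 0, F = 0 ✓
  P=0, Q=1, R=0: formula gives 1, F = 1 ✓
  P=0, Q=1, R=1: formula gives 0, but F = 1 ✗
Row (0,1,1) is a counterexample, so the formula is not equivalent to F.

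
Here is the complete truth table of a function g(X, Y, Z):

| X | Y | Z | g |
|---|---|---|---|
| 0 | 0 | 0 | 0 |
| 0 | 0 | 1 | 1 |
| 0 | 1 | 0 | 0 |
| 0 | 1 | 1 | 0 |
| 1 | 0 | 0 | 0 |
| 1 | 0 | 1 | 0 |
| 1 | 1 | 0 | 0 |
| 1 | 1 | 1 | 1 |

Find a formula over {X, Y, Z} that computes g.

Collect the rows where g=1 — (0,0,1), (1,1,1) — and write one minterm per row: ¬X·¬Y·Z, X·Y·Z. Their union (logical OR) reproduces the table exactly.

g(X, Y, Z) = ((X' · Y') · Z) + ((X · Y) · Z)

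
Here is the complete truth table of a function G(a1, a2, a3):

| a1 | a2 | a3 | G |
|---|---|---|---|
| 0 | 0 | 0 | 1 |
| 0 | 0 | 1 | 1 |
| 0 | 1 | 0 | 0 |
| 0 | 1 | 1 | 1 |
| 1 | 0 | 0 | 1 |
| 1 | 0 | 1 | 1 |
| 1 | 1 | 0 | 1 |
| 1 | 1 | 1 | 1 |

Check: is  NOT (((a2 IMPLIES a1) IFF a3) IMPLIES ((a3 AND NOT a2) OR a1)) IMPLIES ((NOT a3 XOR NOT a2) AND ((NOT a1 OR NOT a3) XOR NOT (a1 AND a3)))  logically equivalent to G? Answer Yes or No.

Yes

Evaluate NOT (((a2 IMPLIES a1) IFF a3) IMPLIES ((a3 AND NOT a2) OR a1)) IMPLIES ((NOT a3 XOR NOT a2) AND ((NOT a1 OR NOT a3) XOR NOT (a1 AND a3))) on each row and compare to G:
  a1=0, a2=0, a3=0: formula gives 1, G = 1 ✓
  a1=0, a2=0, a3=1: formula gives 1, G = 1 ✓
  a1=0, a2=1, a3=0: formula gives 0, G = 0 ✓
  a1=0, a2=1, a3=1: formula gives 1, G = 1 ✓
  a1=1, a2=0, a3=0: formula gives 1, G = 1 ✓
  … (the remaining 3 rows also agree.)
Every row agrees, so the formula is equivalent.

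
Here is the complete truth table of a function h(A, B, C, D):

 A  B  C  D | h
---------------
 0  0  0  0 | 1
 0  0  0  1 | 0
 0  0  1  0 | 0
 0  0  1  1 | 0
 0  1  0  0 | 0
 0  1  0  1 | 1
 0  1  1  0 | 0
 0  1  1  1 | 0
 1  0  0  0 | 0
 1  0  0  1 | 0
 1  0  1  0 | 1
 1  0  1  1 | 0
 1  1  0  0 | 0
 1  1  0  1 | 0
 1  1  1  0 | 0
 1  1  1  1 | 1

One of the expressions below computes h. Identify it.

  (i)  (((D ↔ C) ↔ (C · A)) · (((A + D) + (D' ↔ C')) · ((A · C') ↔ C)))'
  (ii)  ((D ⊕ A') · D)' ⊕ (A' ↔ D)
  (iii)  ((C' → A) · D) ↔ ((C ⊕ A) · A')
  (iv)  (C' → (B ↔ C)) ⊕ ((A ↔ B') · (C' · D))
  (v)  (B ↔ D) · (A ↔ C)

v

(i) disagrees with h on (0,0,1,0) (formula → 1, table → 0); rule it out.
(ii) disagrees with h on (0,0,1,0) (formula → 1, table → 0); rule it out.
(iii) disagrees with h on (0,0,0,1) (formula → 1, table → 0); rule it out.
(iv) disagrees with h on (0,0,0,1) (formula → 1, table → 0); rule it out.
That leaves (v). Evaluating it on every row reproduces the table of h exactly.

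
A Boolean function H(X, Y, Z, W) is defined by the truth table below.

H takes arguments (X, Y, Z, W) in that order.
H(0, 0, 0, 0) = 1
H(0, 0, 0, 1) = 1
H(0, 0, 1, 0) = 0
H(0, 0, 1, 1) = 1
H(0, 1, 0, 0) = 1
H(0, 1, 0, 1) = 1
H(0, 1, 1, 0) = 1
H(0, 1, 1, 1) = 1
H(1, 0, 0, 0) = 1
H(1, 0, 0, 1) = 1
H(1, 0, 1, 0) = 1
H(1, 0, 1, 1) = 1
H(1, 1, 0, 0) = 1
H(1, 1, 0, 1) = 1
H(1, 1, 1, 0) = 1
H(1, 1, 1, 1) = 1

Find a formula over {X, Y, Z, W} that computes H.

Only row (0,0,1,0) gives 0. So H is 1 everywhere except there — the complement of the minterm ¬X·¬Y·Z·¬W.

H(X, Y, Z, W) = NOT (((NOT X AND NOT Y) AND Z) AND NOT W)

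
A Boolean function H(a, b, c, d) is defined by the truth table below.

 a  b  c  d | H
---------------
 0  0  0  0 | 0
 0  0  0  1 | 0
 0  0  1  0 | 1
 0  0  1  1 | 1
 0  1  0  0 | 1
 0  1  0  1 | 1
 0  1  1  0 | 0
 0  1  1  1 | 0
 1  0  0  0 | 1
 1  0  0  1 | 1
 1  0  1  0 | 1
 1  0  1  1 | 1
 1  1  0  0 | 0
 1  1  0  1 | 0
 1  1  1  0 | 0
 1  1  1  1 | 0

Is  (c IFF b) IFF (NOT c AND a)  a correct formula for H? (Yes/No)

Evaluate (c IFF b) IFF (NOT c AND a) on each row and compare to H:
  a=0, b=0, c=0, d=0: formula gives 0, H = 0 ✓
  a=0, b=0, c=0, d=1: formula gives 0, H = 0 ✓
  a=0, b=0, c=1, d=0: formula gives 1, H = 1 ✓
  a=0, b=0, c=1, d=1: formula gives 1, H = 1 ✓
  … (the remaining 12 rows also agree.)
All 16 rows match — the expression computes H exactly.

Yes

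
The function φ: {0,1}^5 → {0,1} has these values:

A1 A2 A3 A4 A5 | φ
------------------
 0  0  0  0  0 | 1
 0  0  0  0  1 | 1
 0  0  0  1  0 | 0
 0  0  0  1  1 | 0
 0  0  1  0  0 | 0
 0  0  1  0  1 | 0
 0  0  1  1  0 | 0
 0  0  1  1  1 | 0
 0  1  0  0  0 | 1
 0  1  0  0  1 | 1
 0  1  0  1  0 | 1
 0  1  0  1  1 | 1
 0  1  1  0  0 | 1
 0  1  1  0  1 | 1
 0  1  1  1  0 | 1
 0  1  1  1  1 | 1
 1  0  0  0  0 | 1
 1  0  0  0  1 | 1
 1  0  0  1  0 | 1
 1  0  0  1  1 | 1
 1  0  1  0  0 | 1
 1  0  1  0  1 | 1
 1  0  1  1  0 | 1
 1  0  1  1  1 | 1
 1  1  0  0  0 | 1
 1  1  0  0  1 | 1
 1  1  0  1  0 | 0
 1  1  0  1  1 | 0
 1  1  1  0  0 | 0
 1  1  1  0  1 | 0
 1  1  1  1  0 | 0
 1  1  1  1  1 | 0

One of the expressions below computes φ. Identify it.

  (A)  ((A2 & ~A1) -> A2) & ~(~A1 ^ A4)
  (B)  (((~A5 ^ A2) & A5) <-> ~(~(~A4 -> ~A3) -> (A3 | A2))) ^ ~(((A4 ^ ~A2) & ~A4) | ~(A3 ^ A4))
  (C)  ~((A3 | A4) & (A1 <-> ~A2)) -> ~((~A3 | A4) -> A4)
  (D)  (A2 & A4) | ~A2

C

(A): at (0,0,0,0,0) it gives 0, but φ = 1 — eliminated.
(B): at (0,0,1,0,0) it gives 1, but φ = 0 — eliminated.
(D): at (0,0,0,1,0) it gives 1, but φ = 0 — eliminated.
That leaves (C). Evaluating it on every row reproduces the table of φ exactly.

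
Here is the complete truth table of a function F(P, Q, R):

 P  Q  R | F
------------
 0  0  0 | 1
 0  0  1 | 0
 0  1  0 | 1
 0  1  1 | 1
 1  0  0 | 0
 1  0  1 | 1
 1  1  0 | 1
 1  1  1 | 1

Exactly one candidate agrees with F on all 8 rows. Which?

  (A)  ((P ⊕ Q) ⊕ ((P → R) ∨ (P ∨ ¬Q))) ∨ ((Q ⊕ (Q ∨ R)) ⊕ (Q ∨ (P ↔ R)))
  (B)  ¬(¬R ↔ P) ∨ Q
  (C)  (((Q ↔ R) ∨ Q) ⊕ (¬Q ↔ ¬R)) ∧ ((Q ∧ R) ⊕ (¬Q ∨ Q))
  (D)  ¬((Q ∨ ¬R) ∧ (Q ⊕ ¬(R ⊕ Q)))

(A) fails at (0,0,1): the formula yields 1, F is 0.
(C) fails at (0,0,0): the formula yields 0, F is 1.
(D) fails at (0,0,0): the formula yields 0, F is 1.
(B) is the remaining candidate, and it agrees with F on all 8 inputs.

B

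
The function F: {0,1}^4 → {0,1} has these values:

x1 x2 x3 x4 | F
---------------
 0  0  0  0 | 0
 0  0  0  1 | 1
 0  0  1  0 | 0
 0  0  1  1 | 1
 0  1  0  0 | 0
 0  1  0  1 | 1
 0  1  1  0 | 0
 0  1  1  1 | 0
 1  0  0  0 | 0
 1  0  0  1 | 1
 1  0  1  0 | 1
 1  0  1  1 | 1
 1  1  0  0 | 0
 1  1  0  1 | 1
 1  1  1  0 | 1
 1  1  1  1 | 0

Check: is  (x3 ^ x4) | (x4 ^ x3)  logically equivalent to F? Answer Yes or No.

No

Check the formula against F row by row:
  x1=0, x2=0, x3=0, x4=0: formula gives 0, F = 0 ✓
  x1=0, x2=0, x3=0, x4=1: formula gives 1, F = 1 ✓
  x1=0, x2=0, x3=1, x4=0: formula gives 1, but F = 0 ✗
Since they disagree at (0,0,1,0), the expression is not a correct formula for F.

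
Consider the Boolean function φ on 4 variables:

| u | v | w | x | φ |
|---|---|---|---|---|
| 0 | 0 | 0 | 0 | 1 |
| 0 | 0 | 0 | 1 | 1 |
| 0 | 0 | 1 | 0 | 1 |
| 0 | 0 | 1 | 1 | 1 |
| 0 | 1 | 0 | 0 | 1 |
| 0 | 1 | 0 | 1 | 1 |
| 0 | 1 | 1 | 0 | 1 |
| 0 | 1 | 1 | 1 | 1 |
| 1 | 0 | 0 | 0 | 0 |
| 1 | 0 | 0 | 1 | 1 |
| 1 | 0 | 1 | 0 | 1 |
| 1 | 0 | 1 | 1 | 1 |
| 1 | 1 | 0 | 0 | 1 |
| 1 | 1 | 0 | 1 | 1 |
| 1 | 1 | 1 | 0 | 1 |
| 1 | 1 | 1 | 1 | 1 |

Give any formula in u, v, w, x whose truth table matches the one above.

φ(u, v, w, x) = ~(((u & ~v) & ~w) & ~x)

φ is 0 on exactly one input, (1,0,0,0), whose minterm is u·¬v·¬w·¬x. So φ is the negation of that single conjunction.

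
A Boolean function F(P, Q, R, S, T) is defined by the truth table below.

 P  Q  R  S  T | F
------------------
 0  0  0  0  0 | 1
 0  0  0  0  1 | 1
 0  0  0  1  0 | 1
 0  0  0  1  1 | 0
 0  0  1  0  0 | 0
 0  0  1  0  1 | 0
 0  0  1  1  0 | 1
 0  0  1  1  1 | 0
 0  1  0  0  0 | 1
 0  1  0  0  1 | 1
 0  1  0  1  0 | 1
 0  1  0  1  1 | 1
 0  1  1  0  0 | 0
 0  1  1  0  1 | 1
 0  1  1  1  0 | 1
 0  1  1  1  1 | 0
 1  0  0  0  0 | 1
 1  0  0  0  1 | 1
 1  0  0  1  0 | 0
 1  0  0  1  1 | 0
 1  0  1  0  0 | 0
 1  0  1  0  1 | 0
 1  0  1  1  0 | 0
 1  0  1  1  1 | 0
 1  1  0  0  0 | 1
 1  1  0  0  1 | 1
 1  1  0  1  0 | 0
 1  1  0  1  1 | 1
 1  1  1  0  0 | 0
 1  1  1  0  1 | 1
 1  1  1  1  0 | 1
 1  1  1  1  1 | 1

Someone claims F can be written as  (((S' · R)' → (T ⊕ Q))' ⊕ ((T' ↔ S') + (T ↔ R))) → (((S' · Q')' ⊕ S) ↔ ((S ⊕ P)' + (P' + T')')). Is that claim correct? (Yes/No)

No

Check the formula against F row by row:
  P=0, Q=0, R=0, S=0, T=0: formula gives 1, F = 1 ✓
  P=0, Q=0, R=0, S=0, T=1: formula gives 1, F = 1 ✓
  P=0, Q=0, R=0, S=1, T=0: formula gives 1, F = 1 ✓
  P=0, Q=0, R=0, S=1, T=1: formula gives 1, but F = 0 ✗
Since they disagree at (0,0,0,1,1), the expression is not a correct formula for F.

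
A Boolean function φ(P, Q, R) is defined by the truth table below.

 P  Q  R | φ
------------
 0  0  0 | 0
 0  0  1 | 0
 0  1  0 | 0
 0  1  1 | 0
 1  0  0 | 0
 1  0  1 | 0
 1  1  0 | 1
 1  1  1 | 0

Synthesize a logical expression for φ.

φ is 1 on exactly one input, (1,1,0), whose minterm is P·Q·¬R. So φ is just that conjunction.

φ(P, Q, R) = (P and Q) and not R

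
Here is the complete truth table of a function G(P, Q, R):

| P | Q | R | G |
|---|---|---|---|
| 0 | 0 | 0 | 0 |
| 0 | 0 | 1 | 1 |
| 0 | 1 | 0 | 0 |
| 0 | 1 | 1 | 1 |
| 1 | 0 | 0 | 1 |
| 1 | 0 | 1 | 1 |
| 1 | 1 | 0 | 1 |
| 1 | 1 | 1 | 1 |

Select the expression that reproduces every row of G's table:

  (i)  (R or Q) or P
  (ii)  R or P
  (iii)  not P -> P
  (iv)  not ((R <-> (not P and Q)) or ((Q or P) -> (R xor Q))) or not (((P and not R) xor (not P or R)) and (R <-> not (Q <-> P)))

(i) fails at (0,1,0): the formula yields 1, G is 0.
(iii) fails at (0,0,1): the formula yields 0, G is 1.
(iv) fails at (0,1,0): the formula yields 1, G is 0.
That leaves (ii). Evaluating it on every row reproduces the table of G exactly.

ii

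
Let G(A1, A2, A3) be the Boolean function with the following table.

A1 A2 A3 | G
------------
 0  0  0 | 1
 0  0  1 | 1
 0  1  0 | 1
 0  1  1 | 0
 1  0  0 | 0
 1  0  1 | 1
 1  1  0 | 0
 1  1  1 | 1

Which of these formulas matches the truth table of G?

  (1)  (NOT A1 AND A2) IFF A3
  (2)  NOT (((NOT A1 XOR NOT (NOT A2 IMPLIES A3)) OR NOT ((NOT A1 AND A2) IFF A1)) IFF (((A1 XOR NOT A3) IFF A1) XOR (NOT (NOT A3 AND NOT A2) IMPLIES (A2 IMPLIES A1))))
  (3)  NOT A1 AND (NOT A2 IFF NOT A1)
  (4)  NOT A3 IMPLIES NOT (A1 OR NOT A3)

(1) disagrees with G on (0,0,1) (formula → 0, table → 1); rule it out.
(3) disagrees with G on (0,1,0) (formula → 0, table → 1); rule it out.
(4) disagrees with G on (0,0,0) (formula → 0, table → 1); rule it out.
That leaves (2). Evaluating it on every row reproduces the table of G exactly.

2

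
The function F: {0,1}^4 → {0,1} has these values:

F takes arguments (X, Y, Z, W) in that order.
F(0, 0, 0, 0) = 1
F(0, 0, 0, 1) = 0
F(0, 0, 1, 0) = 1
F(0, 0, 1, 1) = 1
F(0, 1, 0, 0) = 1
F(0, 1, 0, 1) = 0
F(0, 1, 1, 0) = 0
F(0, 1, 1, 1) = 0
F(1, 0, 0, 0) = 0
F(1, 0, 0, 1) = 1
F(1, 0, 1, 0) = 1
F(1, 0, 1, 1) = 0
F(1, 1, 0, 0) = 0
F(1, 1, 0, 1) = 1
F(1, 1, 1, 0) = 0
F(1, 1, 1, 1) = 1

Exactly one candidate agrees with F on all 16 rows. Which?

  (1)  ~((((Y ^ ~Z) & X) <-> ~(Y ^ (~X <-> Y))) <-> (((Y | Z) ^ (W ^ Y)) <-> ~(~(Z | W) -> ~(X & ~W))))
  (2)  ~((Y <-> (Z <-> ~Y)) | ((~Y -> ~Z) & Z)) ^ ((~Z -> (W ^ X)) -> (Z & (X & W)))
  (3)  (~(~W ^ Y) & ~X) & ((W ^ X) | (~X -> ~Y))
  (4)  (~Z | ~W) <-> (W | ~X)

(1): at (0,0,1,0) it gives 0, but F = 1 — eliminated.
(3): at (0,0,0,0) it gives 0, but F = 1 — eliminated.
(4): at (0,0,0,1) it gives 1, but F = 0 — eliminated.
(2) is the remaining candidate, and it agrees with F on all 16 inputs.

2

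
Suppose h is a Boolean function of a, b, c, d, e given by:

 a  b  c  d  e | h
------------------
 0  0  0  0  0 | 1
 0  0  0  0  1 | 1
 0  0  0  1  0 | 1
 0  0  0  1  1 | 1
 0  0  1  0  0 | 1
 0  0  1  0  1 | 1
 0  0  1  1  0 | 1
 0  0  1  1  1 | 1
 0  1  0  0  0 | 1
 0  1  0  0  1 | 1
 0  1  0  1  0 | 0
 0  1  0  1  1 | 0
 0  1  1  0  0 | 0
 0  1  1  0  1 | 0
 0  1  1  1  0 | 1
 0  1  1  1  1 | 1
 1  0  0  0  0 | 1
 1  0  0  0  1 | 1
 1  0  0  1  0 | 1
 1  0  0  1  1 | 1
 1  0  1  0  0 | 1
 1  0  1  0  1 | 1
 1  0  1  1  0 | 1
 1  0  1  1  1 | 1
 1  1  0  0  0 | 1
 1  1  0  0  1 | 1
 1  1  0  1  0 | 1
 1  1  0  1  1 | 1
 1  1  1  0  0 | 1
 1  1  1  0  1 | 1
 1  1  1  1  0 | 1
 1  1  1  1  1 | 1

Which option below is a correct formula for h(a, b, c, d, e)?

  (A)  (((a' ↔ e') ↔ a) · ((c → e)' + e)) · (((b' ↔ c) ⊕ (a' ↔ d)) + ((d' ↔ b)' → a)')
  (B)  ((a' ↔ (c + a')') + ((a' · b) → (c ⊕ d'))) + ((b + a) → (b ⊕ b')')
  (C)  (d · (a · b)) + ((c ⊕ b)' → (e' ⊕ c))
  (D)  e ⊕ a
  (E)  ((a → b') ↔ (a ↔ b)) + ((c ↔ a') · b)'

(A) fails at (0,0,0,0,0): the formula yields 0, h is 1.
(C) fails at (0,0,0,0,1): the formula yields 0, h is 1.
(D) fails at (0,0,0,0,0): the formula yields 0, h is 1.
(E) fails at (0,1,0,1,0): the formula yields 1, h is 0.
(B) is the remaining candidate, and it agrees with h on all 32 inputs.

B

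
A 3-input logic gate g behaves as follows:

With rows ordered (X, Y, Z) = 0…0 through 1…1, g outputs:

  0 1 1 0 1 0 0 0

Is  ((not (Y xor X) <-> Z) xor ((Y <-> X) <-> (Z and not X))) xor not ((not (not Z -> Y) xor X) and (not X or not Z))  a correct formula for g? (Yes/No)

No

Evaluate ((not (Y xor X) <-> Z) xor ((Y <-> X) <-> (Z and not X))) xor not ((not (not Z -> Y) xor X) and (not X or not Z)) on each row and compare to g:
  X=0, Y=0, Z=0: formula gives 0, g = 0 ✓
  X=0, Y=0, Z=1: formula gives 1, g = 1 ✓
  X=0, Y=1, Z=0: formula gives 1, g = 1 ✓
  X=0, Y=1, Z=1: formula gives 1, but g = 0 ✗
A single disagreement suffices: at (0,1,1) they differ, so the formula does not compute g.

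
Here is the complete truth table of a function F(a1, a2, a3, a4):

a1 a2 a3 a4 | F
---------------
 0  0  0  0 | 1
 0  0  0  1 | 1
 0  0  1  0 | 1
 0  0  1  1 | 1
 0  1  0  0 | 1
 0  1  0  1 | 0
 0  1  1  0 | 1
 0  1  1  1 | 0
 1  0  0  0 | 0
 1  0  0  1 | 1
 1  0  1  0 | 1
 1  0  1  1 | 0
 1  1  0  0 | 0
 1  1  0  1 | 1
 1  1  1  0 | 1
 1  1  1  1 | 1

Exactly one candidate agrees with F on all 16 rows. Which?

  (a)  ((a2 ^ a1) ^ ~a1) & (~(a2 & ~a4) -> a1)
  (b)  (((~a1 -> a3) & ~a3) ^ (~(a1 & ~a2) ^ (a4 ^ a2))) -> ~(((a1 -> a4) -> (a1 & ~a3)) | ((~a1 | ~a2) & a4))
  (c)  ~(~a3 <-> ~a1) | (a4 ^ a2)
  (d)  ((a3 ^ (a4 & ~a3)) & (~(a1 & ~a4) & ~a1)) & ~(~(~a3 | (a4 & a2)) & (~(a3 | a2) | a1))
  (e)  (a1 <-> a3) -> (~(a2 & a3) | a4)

(a) fails at (0,0,0,0): the formula yields 0, F is 1.
(c) fails at (0,0,0,0): the formula yields 0, F is 1.
(d) fails at (0,0,0,0): the formula yields 0, F is 1.
(e) fails at (0,1,0,1): the formula yields 1, F is 0.
(b) is the remaining candidate, and it agrees with F on all 16 inputs.

b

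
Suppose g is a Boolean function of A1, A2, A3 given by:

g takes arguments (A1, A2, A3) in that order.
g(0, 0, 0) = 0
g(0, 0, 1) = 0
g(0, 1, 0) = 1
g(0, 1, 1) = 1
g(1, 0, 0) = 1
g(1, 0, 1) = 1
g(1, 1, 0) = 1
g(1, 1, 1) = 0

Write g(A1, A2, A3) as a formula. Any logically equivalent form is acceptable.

g is 0 on only 3 rows — (0,0,0), (0,0,1), (1,1,1). Writing each as a minterm (¬A1·¬A2·¬A3, ¬A1·¬A2·A3, A1·A2·A3) and OR-ing them characterizes exactly where g=0, so g is the negation of that disjunction.

g(A1, A2, A3) = ¬((((¬A1 ∧ ¬A2) ∧ ¬A3) ∨ ((¬A1 ∧ ¬A2) ∧ A3)) ∨ ((A1 ∧ A2) ∧ A3))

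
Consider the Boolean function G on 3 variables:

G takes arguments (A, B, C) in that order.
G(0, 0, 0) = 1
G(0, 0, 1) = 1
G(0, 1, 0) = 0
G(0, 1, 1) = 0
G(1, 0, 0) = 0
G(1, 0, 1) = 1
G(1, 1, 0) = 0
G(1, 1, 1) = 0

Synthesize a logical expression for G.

Collect the rows where G=1 — (0,0,0), (0,0,1), (1,0,1) — and write one minterm per row: ¬A·¬B·¬C, ¬A·¬B·C, A·¬B·C. Their union (logical OR) reproduces the table exactly.

G(A, B, C) = (((not A and not B) and not C) or ((not A and not B) and C)) or ((A and not B) and C)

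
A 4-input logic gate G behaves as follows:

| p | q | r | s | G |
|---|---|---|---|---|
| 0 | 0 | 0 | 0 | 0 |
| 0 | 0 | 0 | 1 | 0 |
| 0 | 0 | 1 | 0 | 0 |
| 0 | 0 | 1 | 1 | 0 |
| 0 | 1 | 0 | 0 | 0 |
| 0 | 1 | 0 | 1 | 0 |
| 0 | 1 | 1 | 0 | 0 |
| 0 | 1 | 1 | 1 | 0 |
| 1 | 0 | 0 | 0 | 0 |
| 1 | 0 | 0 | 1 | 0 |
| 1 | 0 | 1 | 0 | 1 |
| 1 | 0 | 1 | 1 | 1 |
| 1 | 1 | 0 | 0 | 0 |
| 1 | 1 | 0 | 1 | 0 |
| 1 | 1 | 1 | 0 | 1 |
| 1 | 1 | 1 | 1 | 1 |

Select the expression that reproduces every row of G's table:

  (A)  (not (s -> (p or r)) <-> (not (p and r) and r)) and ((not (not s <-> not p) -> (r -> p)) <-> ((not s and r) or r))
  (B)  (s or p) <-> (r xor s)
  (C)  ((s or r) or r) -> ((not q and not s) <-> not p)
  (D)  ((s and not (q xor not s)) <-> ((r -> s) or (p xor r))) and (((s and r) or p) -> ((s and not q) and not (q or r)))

(B) fails at (0,0,0,0): the formula yields 1, G is 0.
(C) fails at (0,0,0,0): the formula yields 1, G is 0.
(D) fails at (0,0,0,1): the formula yields 1, G is 0.
Only (A) survives; checking it on all 16 rows confirms it matches G.

A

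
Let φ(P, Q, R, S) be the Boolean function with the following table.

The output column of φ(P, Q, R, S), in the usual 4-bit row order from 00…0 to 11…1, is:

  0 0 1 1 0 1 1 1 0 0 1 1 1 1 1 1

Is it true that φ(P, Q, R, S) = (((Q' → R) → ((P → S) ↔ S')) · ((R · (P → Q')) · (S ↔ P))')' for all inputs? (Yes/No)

Check the formula against φ row by row:
  P=0, Q=0, R=0, S=0: formula gives 0, φ = 0 ✓
  P=0, Q=0, R=0, S=1: formula gives 0, φ = 0 ✓
  P=0, Q=0, R=1, S=0: formula gives 1, φ = 1 ✓
  P=0, Q=0, R=1, S=1: formula gives 1, φ = 1 ✓
  …and likewise for the remaining 12 rows.
No disagreement on any input; they are logically equivalent.

Yes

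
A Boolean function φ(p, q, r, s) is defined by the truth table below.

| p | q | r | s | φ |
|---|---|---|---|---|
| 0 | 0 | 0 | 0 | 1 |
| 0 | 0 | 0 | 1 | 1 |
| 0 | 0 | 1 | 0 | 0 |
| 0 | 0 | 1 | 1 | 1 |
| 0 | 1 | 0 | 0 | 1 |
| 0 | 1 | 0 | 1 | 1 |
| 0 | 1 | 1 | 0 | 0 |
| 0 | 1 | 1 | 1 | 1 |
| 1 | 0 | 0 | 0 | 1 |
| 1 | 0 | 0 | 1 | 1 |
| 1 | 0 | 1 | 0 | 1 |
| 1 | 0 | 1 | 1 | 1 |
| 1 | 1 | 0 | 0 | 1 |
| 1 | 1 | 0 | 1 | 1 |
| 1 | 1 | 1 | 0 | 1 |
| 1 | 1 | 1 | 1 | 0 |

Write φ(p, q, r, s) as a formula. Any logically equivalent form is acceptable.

The 0-rows are (0,0,1,0), (0,1,1,0), (1,1,1,1). Take each as a conjunction (¬p·¬q·r·¬s, ¬p·q·r·¬s, p·q·r·s), form their disjunction, and complement — that gives a formula that is 1 everywhere φ is.

φ(p, q, r, s) = NOT (((((NOT p AND NOT q) AND r) AND NOT s) OR (((NOT p AND q) AND r) AND NOT s)) OR (((p AND q) AND r) AND s))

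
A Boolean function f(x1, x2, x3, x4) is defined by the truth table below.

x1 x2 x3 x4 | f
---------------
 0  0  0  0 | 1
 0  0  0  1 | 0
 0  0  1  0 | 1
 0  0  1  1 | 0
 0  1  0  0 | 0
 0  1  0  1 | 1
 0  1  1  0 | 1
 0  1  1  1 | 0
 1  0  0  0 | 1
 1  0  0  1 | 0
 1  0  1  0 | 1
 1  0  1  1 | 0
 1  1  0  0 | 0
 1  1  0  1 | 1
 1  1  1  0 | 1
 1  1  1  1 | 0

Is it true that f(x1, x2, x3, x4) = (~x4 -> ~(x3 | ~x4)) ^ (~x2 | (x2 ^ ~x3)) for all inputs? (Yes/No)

Yes

Test each input against both f and the formula:
  x1=0, x2=0, x3=0, x4=0: formula gives 1, f = 1 ✓
  x1=0, x2=0, x3=0, x4=1: formula gives 0, f = 0 ✓
  x1=0, x2=0, x3=1, x4=0: formula gives 1, f = 1 ✓
  x1=0, x2=0, x3=1, x4=1: formula gives 0, f = 0 ✓
  … (the remaining 12 rows also agree.)
All 16 rows match — the expression computes f exactly.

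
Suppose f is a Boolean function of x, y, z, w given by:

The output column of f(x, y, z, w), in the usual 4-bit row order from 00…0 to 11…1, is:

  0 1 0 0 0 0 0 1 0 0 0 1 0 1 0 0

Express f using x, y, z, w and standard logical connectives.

Collect the rows where f=1 — (0,0,0,1), (0,1,1,1), (1,0,1,1), (1,1,0,1) — and write one minterm per row: ¬x·¬y·¬z·w, ¬x·y·z·w, x·¬y·z·w, x·y·¬z·w. Their union (logical OR) reproduces the table exactly.

f(x, y, z, w) = (((((~x & ~y) & ~z) & w) | (((~x & y) & z) & w)) | (((x & ~y) & z) & w)) | (((x & y) & ~z) & w)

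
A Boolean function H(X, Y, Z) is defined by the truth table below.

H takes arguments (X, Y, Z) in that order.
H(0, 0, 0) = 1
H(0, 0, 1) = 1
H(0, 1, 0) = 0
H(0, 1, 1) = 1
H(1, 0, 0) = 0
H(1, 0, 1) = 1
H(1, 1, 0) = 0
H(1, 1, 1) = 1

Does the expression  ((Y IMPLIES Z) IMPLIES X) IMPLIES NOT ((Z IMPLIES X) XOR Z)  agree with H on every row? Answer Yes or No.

Yes

Evaluate ((Y IMPLIES Z) IMPLIES X) IMPLIES NOT ((Z IMPLIES X) XOR Z) on each row and compare to H:
  X=0, Y=0, Z=0: formula gives 1, H = 1 ✓
  X=0, Y=0, Z=1: formula gives 1, H = 1 ✓
  X=0, Y=1, Z=0: formula gives 0, H = 0 ✓
  X=0, Y=1, Z=1: formula gives 1, H = 1 ✓
  X=1, Y=0, Z=0: formula gives 0, H = 0 ✓
  … (the remaining 3 rows also agree.)
Every row agrees, so the formula is equivalent.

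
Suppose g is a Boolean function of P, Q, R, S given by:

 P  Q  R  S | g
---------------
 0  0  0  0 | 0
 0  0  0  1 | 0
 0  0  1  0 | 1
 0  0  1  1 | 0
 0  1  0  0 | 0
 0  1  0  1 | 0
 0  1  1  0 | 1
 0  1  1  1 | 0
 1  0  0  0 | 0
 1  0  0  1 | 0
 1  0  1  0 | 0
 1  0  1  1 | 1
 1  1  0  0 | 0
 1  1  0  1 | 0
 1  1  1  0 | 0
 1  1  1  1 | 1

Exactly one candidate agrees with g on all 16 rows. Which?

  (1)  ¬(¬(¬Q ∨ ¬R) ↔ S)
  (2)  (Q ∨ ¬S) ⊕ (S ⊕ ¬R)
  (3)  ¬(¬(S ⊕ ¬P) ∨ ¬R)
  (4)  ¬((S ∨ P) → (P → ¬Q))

(1): at (0,0,0,1) it gives 1, but g = 0 — eliminated.
(2): at (0,0,1,1) it gives 1, but g = 0 — eliminated.
(4): at (0,0,1,0) it gives 0, but g = 1 — eliminated.
Only (3) survives; checking it on all 16 rows confirms it matches g.

3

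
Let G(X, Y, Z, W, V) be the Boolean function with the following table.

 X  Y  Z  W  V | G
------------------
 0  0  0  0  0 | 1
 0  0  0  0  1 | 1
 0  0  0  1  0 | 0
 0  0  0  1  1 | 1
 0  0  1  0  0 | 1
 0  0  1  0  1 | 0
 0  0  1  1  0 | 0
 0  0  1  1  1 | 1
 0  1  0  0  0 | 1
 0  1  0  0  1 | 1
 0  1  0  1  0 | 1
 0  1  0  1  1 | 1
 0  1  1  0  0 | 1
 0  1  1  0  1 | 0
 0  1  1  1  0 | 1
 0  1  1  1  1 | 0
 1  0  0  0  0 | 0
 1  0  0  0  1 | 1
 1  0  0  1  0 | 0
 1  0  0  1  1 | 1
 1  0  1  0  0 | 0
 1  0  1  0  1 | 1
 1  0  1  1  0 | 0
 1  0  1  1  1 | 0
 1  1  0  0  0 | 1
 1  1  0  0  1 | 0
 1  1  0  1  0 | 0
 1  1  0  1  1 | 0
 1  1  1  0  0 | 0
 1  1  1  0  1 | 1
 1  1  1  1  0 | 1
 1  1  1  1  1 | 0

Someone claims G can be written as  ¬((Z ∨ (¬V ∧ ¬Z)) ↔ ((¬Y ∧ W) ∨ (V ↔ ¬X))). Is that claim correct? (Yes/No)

No

Check the formula against G row by row:
  X=0, Y=0, Z=0, W=0, V=0: formula gives 1, G = 1 ✓
  X=0, Y=0, Z=0, W=0, V=1: formula gives 1, G = 1 ✓
  X=0, Y=0, Z=0, W=1, V=0: formula gives 0, G = 0 ✓
  X=0, Y=0, Z=0, W=1, V=1: formula gives 1, G = 1 ✓
  …
  X=0, Y=0, Z=1, W=1, V=1: formula gives 0, but G = 1 ✗
Row (0,0,1,1,1) is a counterexample, so the formula is not equivalent to G.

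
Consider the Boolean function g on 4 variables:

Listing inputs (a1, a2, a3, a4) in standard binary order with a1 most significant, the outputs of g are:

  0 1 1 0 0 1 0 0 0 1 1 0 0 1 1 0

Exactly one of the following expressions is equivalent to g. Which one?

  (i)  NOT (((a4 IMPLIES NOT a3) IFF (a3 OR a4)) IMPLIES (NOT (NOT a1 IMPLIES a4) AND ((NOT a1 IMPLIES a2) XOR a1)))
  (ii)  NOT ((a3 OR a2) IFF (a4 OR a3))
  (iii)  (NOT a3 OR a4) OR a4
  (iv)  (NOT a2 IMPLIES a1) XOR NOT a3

(ii): at (0,0,1,0) it gives 0, but g = 1 — eliminated.
(iii): at (0,0,0,0) it gives 1, but g = 0 — eliminated.
(iv): at (0,0,0,0) it gives 1, but g = 0 — eliminated.
That leaves (i). Evaluating it on every row reproduces the table of g exactly.

i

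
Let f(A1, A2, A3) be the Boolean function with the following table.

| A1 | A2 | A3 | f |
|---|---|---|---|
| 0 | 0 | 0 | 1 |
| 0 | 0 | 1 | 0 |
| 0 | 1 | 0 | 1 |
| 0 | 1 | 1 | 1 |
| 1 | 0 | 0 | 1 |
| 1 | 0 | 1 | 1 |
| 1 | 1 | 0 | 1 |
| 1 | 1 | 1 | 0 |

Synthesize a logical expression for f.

f(A1, A2, A3) = ¬(((¬A1 ∧ ¬A2) ∧ A3) ∨ ((A1 ∧ A2) ∧ A3))

The 0-rows are (0,0,1), (1,1,1). Take each as a conjunction (¬A1·¬A2·A3, A1·A2·A3), form their disjunction, and complement — that gives a formula that is 1 everywhere f is.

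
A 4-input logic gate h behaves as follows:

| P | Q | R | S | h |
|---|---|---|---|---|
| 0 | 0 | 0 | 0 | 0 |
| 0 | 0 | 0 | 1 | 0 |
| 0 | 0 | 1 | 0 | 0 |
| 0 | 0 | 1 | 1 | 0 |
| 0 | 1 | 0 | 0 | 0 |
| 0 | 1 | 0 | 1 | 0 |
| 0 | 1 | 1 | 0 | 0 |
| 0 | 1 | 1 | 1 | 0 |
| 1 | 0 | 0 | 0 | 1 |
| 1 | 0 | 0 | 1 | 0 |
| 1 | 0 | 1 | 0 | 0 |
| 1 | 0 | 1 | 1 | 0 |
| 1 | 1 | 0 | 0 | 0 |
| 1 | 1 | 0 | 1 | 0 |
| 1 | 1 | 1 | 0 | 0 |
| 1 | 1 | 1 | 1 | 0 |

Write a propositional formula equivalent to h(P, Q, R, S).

Only row (1,0,0,0) gives 1. That row's minterm P·¬Q·¬R·¬S is h directly.

h(P, Q, R, S) = ((P · Q') · R') · S'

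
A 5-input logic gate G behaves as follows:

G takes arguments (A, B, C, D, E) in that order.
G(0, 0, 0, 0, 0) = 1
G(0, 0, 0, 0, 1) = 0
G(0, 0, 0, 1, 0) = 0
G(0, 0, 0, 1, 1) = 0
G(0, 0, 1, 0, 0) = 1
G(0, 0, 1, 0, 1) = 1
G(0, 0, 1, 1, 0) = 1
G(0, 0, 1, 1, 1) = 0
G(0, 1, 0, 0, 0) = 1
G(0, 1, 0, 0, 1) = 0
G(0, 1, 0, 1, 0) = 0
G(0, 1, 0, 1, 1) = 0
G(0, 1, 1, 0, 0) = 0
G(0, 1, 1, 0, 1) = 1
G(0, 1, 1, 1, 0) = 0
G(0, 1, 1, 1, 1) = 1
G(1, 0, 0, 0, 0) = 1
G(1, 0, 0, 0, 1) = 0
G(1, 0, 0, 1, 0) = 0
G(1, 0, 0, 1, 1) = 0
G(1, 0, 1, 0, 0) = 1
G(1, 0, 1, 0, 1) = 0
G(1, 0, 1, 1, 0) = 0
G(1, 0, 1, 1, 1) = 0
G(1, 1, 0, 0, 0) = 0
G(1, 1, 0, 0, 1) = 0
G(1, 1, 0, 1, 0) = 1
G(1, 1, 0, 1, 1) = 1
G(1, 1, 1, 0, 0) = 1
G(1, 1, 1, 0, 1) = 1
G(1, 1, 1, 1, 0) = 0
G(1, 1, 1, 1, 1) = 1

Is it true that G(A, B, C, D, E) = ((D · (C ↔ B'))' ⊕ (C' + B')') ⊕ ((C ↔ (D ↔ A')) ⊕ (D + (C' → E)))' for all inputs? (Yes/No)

No

Check the formula against G row by row:
  A=0, B=0, C=0, D=0, E=0: formula gives 1, G = 1 ✓
  A=0, B=0, C=0, D=0, E=1: formula gives 0, G = 0 ✓
  A=0, B=0, C=0, D=1, E=0: formula gives 1, but G = 0 ✗
Since they disagree at (0,0,0,1,0), the expression is not a correct formula for G.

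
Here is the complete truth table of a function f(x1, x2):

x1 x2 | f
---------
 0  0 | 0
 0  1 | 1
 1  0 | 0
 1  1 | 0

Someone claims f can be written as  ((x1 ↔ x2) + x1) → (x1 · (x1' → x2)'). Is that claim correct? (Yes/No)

Yes

Evaluate ((x1 ↔ x2) + x1) → (x1 · (x1' → x2)') on each row and compare to f:
  x1=0, x2=0: formula gives 0, f = 0 ✓
  x1=0, x2=1: formula gives 1, f = 1 ✓
  x1=1, x2=0: formula gives 0, f = 0 ✓
  x1=1, x2=1: formula gives 0, f = 0 ✓
All 4 rows match — the expression computes f exactly.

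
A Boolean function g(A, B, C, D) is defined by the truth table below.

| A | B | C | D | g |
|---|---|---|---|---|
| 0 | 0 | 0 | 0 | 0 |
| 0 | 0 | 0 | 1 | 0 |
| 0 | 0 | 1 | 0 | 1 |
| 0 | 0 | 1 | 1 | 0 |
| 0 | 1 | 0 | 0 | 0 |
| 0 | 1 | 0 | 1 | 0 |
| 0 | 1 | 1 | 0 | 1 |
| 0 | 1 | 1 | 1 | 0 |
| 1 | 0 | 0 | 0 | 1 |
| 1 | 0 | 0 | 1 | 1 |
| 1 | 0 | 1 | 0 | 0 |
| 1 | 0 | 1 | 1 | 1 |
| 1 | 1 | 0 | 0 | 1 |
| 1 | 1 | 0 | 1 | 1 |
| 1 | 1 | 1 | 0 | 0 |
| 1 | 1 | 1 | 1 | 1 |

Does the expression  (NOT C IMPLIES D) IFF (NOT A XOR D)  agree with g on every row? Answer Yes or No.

Yes

Check the formula against g row by row:
  A=0, B=0, C=0, D=0: formula gives 0, g = 0 ✓
  A=0, B=0, C=0, D=1: formula gives 0, g = 0 ✓
  A=0, B=0, C=1, D=0: formula gives 1, g = 1 ✓
  A=0, B=0, C=1, D=1: formula gives 0, g = 0 ✓
  …and likewise for the remaining 12 rows.
Every row agrees, so the formula is equivalent.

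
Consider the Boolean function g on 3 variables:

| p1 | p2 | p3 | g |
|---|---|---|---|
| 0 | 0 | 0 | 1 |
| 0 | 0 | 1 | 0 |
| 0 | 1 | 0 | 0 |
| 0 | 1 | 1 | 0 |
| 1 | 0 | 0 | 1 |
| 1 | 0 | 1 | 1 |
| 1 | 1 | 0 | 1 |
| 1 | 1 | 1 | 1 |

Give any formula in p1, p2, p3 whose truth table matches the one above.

g(p1, p2, p3) = not ((((not p1 and not p2) and p3) or ((not p1 and p2) and not p3)) or ((not p1 and p2) and p3))

g is 0 on only 3 rows — (0,0,1), (0,1,0), (0,1,1). Writing each as a minterm (¬p1·¬p2·p3, ¬p1·p2·¬p3, ¬p1·p2·p3) and OR-ing them characterizes exactly where g=0, so g is the negation of that disjunction.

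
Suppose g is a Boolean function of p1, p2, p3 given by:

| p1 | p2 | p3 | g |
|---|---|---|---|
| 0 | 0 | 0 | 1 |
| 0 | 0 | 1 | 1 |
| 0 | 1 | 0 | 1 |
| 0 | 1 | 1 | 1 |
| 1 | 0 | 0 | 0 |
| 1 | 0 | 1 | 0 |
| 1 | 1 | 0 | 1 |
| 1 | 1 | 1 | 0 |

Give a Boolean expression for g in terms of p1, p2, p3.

The 0-rows are (1,0,0), (1,0,1), (1,1,1). Take each as a conjunction (p1·¬p2·¬p3, p1·¬p2·p3, p1·p2·p3), form their disjunction, and complement — that gives a formula that is 1 everywhere g is.

g(p1, p2, p3) = ~((((p1 & ~p2) & ~p3) | ((p1 & ~p2) & p3)) | ((p1 & p2) & p3))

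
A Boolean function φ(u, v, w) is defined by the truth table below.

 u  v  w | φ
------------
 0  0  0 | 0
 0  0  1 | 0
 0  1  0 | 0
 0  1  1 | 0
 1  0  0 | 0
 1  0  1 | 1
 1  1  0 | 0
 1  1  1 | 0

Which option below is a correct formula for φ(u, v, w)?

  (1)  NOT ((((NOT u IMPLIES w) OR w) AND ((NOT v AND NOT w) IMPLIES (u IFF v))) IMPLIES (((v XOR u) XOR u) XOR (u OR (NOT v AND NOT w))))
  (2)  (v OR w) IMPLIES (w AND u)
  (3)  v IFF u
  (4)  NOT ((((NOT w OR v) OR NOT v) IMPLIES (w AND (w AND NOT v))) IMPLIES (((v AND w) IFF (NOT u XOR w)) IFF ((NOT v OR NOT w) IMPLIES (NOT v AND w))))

4

(1) fails at (0,0,1): the formula yields 1, φ is 0.
(2) fails at (0,0,0): the formula yields 1, φ is 0.
(3) fails at (0,0,0): the formula yields 1, φ is 0.
(4) is the remaining candidate, and it agrees with φ on all 8 inputs.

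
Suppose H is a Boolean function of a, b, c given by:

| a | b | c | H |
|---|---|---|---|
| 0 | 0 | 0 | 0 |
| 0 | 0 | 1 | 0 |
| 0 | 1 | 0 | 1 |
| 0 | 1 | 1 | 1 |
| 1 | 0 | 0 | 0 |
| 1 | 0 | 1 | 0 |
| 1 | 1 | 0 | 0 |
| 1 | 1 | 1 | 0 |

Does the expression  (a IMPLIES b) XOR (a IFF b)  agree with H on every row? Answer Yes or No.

Check the formula against H row by row:
  a=0, b=0, c=0: formula gives 0, H = 0 ✓
  a=0, b=0, c=1: formula gives 0, H = 0 ✓
  a=0, b=1, c=0: formula gives 1, H = 1 ✓
  a=0, b=1, c=1: formula gives 1, H = 1 ✓
  a=1, b=0, c=0: formula gives 0, H = 0 ✓
  …and likewise for the remaining 3 rows.
All 8 rows match — the expression computes H exactly.

Yes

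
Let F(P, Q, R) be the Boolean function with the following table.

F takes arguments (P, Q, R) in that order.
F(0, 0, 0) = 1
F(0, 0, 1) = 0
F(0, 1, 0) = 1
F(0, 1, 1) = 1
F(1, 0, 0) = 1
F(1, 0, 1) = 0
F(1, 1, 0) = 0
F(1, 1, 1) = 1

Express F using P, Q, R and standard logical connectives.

There are just 3 zero rows: (0,0,1), (1,0,1), (1,1,0). Their minterms are ¬P·¬Q·R, P·¬Q·R, P·Q·¬R; the OR of those covers precisely the 0-outputs, and negating it yields F.

F(P, Q, R) = NOT ((((NOT P AND NOT Q) AND R) OR ((P AND NOT Q) AND R)) OR ((P AND Q) AND NOT R))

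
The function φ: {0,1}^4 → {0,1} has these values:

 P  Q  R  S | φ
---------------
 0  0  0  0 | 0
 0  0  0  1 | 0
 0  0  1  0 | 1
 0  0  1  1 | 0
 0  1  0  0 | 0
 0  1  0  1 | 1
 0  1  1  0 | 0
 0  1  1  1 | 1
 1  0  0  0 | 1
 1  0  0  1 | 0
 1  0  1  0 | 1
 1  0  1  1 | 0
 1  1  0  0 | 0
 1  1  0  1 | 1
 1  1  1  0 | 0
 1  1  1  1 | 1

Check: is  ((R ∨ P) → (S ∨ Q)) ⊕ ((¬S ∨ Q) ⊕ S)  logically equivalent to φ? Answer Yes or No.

Evaluate ((R ∨ P) → (S ∨ Q)) ⊕ ((¬S ∨ Q) ⊕ S) on each row and compare to φ:
  P=0, Q=0, R=0, S=0: formula gives 0, φ = 0 ✓
  P=0, Q=0, R=0, S=1: formula gives 0, φ = 0 ✓
  P=0, Q=0, R=1, S=0: formula gives 1, φ = 1 ✓
  P=0, Q=0, R=1, S=1: formula gives 0, φ = 0 ✓
  … (the remaining 12 rows also agree.)
Every row agrees, so the formula is equivalent.

Yes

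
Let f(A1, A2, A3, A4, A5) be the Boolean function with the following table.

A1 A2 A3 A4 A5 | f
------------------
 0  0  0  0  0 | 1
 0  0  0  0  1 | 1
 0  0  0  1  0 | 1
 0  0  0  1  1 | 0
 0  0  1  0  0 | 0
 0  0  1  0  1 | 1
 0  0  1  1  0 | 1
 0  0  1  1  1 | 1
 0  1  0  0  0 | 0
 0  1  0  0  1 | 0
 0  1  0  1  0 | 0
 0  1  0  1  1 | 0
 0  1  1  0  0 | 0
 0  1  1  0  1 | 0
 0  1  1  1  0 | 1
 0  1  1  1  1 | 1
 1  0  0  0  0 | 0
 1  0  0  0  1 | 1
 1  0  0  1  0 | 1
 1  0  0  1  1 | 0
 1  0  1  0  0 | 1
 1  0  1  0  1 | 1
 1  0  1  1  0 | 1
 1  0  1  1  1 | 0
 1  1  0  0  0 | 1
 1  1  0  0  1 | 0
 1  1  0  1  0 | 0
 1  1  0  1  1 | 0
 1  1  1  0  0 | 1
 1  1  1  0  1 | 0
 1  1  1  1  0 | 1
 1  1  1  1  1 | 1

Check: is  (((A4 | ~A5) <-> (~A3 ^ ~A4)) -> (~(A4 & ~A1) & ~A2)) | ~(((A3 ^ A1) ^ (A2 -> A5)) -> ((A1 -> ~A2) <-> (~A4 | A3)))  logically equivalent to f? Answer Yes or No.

No

Check the formula against f row by row:
  A1=0, A2=0, A3=0, A4=0, A5=0: formula gives 1, f = 1 ✓
  A1=0, A2=0, A3=0, A4=0, A5=1: formula gives 1, f = 1 ✓
  A1=0, A2=0, A3=0, A4=1, A5=0: formula gives 1, f = 1 ✓
  A1=0, A2=0, A3=0, A4=1, A5=1: formula gives 1, but f = 0 ✗
A single disagreement suffices: at (0,0,0,1,1) they differ, so the formula does not compute f.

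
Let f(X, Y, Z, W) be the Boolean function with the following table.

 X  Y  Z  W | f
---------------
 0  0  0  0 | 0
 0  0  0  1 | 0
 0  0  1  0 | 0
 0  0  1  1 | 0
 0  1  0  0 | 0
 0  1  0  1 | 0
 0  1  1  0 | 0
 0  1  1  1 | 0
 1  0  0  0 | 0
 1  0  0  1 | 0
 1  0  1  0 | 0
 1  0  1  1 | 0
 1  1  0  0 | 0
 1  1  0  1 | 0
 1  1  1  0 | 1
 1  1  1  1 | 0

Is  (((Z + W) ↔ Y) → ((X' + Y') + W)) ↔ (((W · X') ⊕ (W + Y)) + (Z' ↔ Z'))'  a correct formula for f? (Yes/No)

Yes

Evaluate (((Z + W) ↔ Y) → ((X' + Y') + W)) ↔ (((W · X') ⊕ (W + Y)) + (Z' ↔ Z'))' on each row and compare to f:
  X=0, Y=0, Z=0, W=0: formula gives 0, f = 0 ✓
  X=0, Y=0, Z=0, W=1: formula gives 0, f = 0 ✓
  X=0, Y=0, Z=1, W=0: formula gives 0, f = 0 ✓
  X=0, Y=0, Z=1, W=1: formula gives 0, f = 0 ✓
  …and likewise for the remaining 12 rows.
Every row agrees, so the formula is equivalent.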